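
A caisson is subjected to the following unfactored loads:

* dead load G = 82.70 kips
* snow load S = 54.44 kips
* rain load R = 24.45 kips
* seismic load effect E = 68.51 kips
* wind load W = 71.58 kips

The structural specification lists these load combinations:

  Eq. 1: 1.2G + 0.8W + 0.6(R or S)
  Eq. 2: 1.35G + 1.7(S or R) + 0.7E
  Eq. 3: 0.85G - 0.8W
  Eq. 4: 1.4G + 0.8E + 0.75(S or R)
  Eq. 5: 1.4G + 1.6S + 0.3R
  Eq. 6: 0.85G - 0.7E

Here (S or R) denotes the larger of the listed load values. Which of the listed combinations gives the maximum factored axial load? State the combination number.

Combination 2

(R or S) → S = 54.44 kips; (S or R) → S = 54.44 kips.
Eq. 1: 1.2(82.70) + 0.8(71.58) + 0.6(54.44) = 189.17
Eq. 2: 1.35(82.70) + 1.7(54.44) + 0.7(68.51) = 252.15
Eq. 3: 0.85(82.70) - 0.8(71.58) = 13.03
Eq. 4: 1.4(82.70) + 0.8(68.51) + 0.75(54.44) = 115.78 + 54.81 + 40.83 = 211.42
Eq. 5: 1.4(82.70) + 1.6(54.44) + 0.3(24.45) = 115.78 + 87.10 + 7.34 = 210.22
Eq. 6: 0.85(82.70) - 0.7(68.51) = 70.30 - 47.96 = 22.34
The largest value is 252.15 kips from combination 2.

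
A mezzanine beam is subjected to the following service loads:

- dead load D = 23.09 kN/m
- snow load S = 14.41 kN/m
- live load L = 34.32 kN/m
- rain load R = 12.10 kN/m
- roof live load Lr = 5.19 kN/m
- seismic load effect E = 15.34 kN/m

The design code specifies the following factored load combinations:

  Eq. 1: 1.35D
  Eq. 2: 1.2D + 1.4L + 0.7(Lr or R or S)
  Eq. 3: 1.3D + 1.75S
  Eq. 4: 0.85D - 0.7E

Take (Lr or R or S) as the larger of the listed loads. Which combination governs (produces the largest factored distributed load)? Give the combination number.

Combination 2

(Lr or R or S) → S = 14.41 kN/m.
Eq. 1: 1.35(23.09) = 31.17
Eq. 2: 1.2(23.09) + 1.4(34.32) + 0.7(14.41) = 85.84
Eq. 3: 1.3(23.09) + 1.75(14.41) = 55.23
Eq. 4: 0.85(23.09) - 0.7(15.34) = 19.63 - 10.74 = 8.89
The largest value is 85.84 kN/m from combination 2.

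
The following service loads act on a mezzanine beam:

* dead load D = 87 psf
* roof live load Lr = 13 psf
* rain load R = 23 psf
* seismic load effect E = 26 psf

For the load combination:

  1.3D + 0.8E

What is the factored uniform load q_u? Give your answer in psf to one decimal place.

133.9 psf

1.3(87) + 0.8(26) = 113.1 + 20.8 = 133.9
q_u = 133.9 psf.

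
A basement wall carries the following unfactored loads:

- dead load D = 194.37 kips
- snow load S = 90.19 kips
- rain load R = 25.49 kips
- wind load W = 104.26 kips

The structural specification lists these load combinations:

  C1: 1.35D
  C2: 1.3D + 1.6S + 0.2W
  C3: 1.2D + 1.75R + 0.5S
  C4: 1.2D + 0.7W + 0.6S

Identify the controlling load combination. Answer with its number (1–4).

C1: 1.35(194.37) = 262.40
C2: 1.3(194.37) + 1.6(90.19) + 0.2(104.26) = 417.84
C3: 1.2(194.37) + 1.75(25.49) + 0.5(90.19) = 233.24 + 44.61 + 45.10 = 322.95
C4: 1.2(194.37) + 0.7(104.26) + 0.6(90.19) = 360.34
The largest value is 417.84 kips from combination 2.

Combination 2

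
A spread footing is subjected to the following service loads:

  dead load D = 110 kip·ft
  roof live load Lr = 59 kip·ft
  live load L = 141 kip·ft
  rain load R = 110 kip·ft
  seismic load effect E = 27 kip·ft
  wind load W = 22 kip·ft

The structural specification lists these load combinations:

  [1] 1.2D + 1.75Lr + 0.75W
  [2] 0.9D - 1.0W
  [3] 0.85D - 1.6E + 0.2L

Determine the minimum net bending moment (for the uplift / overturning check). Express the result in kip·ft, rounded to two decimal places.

[1] 1.2(110) + 1.75(59) + 0.75(22) = 251.75
[2] 0.9(110) - 1.0(22) = 77.00
[3] 0.85(110) - 1.6(27) + 0.2(141) = 78.50
Combination 2 gives the minimum: 77.00 kip·ft.

77.00 kip·ft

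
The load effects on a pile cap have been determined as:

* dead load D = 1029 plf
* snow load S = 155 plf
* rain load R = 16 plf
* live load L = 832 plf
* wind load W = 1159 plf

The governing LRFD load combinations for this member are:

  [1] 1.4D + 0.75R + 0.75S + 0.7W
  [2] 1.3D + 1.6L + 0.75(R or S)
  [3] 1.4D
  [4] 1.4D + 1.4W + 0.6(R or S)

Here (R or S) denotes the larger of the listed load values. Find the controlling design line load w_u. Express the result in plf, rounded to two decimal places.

3156.20 plf

(R or S) → S = 155 plf.
[1] 1.4(1029) + 0.75(16) + 0.75(155) + 0.7(1159) = 2380.15
[2] 1.3(1029) + 1.6(832) + 0.75(155) = 2785.15
[3] 1.4(1029) = 1440.60
[4] 1.4(1029) + 1.4(1159) + 0.6(155) = 3156.20
The controlling combination is 4, giving 3156.20 plf.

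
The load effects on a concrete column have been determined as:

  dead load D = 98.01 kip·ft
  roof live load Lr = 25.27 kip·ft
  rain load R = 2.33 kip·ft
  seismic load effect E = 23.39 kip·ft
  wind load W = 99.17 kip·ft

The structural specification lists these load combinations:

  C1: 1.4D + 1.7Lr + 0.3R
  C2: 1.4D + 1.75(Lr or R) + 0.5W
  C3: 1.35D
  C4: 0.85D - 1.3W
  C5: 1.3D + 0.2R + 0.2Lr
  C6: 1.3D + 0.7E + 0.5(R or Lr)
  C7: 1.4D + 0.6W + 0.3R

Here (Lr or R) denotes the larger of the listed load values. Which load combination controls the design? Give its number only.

Combination 2

(Lr or R) → Lr = 25.27 kip·ft; (R or Lr) → Lr = 25.27 kip·ft.
C1: 1.4(98.01) + 1.7(25.27) + 0.3(2.33) = 137.21 + 42.96 + 0.70 = 180.87
C2: 1.4(98.01) + 1.75(25.27) + 0.5(99.17) = 137.21 + 44.22 + 49.59 = 231.02
C3: 1.35(98.01) = 132.31
C4: 0.85(98.01) - 1.3(99.17) = 83.31 - 128.92 = -45.61
C5: 1.3(98.01) + 0.2(2.33) + 0.2(25.27) = 127.41 + 0.47 + 5.05 = 132.93
C6: 1.3(98.01) + 0.7(23.39) + 0.5(25.27) = 127.41 + 16.37 + 12.64 = 156.42
C7: 1.4(98.01) + 0.6(99.17) + 0.3(2.33) = 197.42
The largest value is 231.02 kip·ft from combination 2.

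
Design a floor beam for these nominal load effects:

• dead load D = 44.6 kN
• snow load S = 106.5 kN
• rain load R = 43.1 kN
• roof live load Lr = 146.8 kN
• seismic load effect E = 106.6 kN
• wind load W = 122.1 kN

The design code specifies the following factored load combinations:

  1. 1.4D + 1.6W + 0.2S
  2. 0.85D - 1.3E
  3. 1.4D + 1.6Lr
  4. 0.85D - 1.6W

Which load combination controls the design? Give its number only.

1. 1.4(44.6) + 1.6(122.1) + 0.2(106.5) = 62.44 + 195.36 + 21.30 = 279.10
2. 0.85(44.6) - 1.3(106.6) = 37.91 - 138.58 = -100.67
3. 1.4(44.6) + 1.6(146.8) = 62.44 + 234.88 = 297.32
4. 0.85(44.6) - 1.6(122.1) = 37.91 - 195.36 = -157.45
The largest value is 297.32 kN from combination 3.

Combination 3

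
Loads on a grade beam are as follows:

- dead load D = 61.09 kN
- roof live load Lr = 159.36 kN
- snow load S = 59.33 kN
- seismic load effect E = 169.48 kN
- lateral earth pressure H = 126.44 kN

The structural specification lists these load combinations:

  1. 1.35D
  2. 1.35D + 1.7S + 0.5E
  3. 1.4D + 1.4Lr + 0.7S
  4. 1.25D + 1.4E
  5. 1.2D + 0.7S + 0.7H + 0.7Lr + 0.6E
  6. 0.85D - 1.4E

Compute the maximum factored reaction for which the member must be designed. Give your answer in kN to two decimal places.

416.59 kN

1. 1.35(61.09) = 82.47
2. 1.35(61.09) + 1.7(59.33) + 0.5(169.48) = 82.47 + 100.86 + 84.74 = 268.07
3. 1.4(61.09) + 1.4(159.36) + 0.7(59.33) = 85.53 + 223.10 + 41.53 = 350.16
4. 1.25(61.09) + 1.4(169.48) = 76.36 + 237.27 = 313.63
5. 1.2(61.09) + 0.7(59.33) + 0.7(126.44) + 0.7(159.36) + 0.6(169.48) = 73.31 + 41.53 + 88.51 + 111.55 + 101.69 = 416.59
6. 0.85(61.09) - 1.4(169.48) = -185.35
Combination 5 governs: V_u = 416.59 kN.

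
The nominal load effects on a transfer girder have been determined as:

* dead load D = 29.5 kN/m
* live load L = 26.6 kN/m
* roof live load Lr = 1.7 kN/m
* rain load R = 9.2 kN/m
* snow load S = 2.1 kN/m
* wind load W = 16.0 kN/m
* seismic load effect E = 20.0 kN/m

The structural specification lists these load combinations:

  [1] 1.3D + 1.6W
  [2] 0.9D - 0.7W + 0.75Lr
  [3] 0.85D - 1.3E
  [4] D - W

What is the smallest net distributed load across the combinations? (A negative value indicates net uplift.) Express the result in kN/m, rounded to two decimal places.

-0.93 kN/m

[1] 1.3(29.5) + 1.6(16.0) = 38.35 + 25.60 = 63.95
[2] 0.9(29.5) - 0.7(16.0) + 0.75(1.7) = 26.55 - 11.20 + 1.28 = 16.63
[3] 0.85(29.5) - 1.3(20.0) = -0.93
[4] 1.0(29.5) - 1.0(16.0) = 29.50 - 16.00 = 13.50
Combination 3 gives the minimum: -0.93 kN/m.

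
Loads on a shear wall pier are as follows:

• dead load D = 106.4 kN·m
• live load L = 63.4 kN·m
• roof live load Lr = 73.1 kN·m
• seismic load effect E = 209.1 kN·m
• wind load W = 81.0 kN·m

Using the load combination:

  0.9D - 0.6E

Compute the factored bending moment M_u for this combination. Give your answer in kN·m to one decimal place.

0.9(106.4) - 0.6(209.1) = 95.8 - 125.5 = -29.7
M_u = -29.7 kN·m.

-29.7 kN·m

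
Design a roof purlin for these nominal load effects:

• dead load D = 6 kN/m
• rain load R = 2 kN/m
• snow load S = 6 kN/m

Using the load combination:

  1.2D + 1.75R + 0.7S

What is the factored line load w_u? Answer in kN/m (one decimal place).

14.9 kN/m

1.2(6) + 1.75(2) + 0.7(6) = 14.9
w_u = 14.9 kN/m.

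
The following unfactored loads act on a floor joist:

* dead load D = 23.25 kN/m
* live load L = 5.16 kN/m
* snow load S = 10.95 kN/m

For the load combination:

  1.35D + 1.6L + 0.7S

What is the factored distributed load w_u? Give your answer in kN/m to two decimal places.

47.31 kN/m

1.35(23.25) + 1.6(5.16) + 0.7(10.95) = 47.31
w_u = 47.31 kN/m.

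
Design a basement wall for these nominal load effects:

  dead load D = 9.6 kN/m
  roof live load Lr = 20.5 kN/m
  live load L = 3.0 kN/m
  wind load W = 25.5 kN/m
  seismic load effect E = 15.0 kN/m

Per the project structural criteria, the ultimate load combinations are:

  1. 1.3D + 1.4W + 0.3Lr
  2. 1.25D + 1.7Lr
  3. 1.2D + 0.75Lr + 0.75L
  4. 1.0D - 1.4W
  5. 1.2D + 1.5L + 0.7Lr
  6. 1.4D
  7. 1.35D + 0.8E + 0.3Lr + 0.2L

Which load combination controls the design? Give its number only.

1. 1.3(9.6) + 1.4(25.5) + 0.3(20.5) = 54.33
2. 1.25(9.6) + 1.7(20.5) = 46.85
3. 1.2(9.6) + 0.75(20.5) + 0.75(3.0) = 29.15
4. 1.0(9.6) - 1.4(25.5) = -26.10
5. 1.2(9.6) + 1.5(3.0) + 0.7(20.5) = 30.37
6. 1.4(9.6) = 13.44
7. 1.35(9.6) + 0.8(15.0) + 0.3(20.5) + 0.2(3.0) = 31.71
The largest value is 54.33 kN/m from combination 1.

Combination 1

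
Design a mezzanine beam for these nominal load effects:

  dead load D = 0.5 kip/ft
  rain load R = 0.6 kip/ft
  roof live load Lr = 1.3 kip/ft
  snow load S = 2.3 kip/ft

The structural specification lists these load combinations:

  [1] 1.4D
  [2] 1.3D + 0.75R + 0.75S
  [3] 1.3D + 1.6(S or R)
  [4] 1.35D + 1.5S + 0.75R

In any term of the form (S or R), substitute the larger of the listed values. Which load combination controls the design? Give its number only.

Combination 4

(S or R) → S = 2.3 kip/ft.
[1] 1.4(0.5) = 0.70
[2] 1.3(0.5) + 0.75(0.6) + 0.75(2.3) = 0.65 + 0.45 + 1.73 = 2.83
[3] 1.3(0.5) + 1.6(2.3) = 0.65 + 3.68 = 4.33
[4] 1.35(0.5) + 1.5(2.3) + 0.75(0.6) = 0.68 + 3.45 + 0.45 = 4.58
The largest value is 4.58 kip/ft from combination 4.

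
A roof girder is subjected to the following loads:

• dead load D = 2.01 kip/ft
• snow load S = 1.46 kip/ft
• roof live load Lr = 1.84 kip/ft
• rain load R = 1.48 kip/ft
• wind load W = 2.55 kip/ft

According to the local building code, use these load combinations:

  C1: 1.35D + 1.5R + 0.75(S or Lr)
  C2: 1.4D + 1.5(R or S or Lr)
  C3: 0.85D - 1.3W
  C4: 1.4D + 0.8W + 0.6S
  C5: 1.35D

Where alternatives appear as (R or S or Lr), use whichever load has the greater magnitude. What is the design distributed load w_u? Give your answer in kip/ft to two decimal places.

(S or Lr) → Lr = 1.84 kip/ft; (R or S or Lr) → Lr = 1.84 kip/ft.
C1: 1.35(2.01) + 1.5(1.48) + 0.75(1.84) = 2.71 + 2.22 + 1.38 = 6.31
C2: 1.4(2.01) + 1.5(1.84) = 2.81 + 2.76 = 5.57
C3: 0.85(2.01) - 1.3(2.55) = 1.71 - 3.32 = -1.61
C4: 1.4(2.01) + 0.8(2.55) + 0.6(1.46) = 2.81 + 2.04 + 0.88 = 5.73
C5: 1.35(2.01) = 2.71
The controlling combination is 1, giving 6.31 kip/ft.

6.31 kip/ft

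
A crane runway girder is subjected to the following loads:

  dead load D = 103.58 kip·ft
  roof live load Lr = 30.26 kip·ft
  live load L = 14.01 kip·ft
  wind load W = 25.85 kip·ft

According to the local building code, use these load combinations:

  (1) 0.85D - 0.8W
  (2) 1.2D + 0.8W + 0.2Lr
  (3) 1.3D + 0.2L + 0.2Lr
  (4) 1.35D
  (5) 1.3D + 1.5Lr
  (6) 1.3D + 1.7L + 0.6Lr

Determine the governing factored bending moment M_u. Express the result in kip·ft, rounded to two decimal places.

180.04 kip·ft

(1) 0.85(103.58) - 0.8(25.85) = 88.04 - 20.68 = 67.36
(2) 1.2(103.58) + 0.8(25.85) + 0.2(30.26) = 124.30 + 20.68 + 6.05 = 151.03
(3) 1.3(103.58) + 0.2(14.01) + 0.2(30.26) = 143.51
(4) 1.35(103.58) = 139.83
(5) 1.3(103.58) + 1.5(30.26) = 134.65 + 45.39 = 180.04
(6) 1.3(103.58) + 1.7(14.01) + 0.6(30.26) = 134.65 + 23.82 + 18.16 = 176.63
Combination 5 governs: M_u = 180.04 kip·ft.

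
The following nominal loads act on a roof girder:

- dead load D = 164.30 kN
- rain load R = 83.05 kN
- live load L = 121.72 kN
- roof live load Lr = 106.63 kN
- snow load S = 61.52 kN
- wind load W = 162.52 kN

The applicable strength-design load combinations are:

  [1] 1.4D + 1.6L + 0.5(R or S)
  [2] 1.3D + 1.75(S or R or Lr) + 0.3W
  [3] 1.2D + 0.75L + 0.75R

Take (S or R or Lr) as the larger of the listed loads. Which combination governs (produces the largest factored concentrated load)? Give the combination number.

Combination 1

(R or S) → R = 83.05 kN; (S or R or Lr) → Lr = 106.63 kN.
[1] 1.4(164.30) + 1.6(121.72) + 0.5(83.05) = 230.02 + 194.75 + 41.53 = 466.30
[2] 1.3(164.30) + 1.75(106.63) + 0.3(162.52) = 213.59 + 186.60 + 48.76 = 448.95
[3] 1.2(164.30) + 0.75(121.72) + 0.75(83.05) = 197.16 + 91.29 + 62.29 = 350.74
The largest value is 466.30 kN from combination 1.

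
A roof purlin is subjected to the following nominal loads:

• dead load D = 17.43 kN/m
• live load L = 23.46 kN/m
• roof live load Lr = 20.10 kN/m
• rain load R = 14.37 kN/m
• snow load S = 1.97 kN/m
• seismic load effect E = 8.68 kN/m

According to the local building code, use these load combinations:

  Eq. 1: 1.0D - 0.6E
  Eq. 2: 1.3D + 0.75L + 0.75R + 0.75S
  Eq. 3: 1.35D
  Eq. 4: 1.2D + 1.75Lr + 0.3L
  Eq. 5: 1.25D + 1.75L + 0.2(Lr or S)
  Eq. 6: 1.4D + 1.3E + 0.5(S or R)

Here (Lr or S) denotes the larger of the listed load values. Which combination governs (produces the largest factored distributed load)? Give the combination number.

(Lr or S) → Lr = 20.10 kN/m; (S or R) → R = 14.37 kN/m.
Eq. 1: 1.0(17.43) - 0.6(8.68) = 12.22
Eq. 2: 1.3(17.43) + 0.75(23.46) + 0.75(14.37) + 0.75(1.97) = 52.51
Eq. 3: 1.35(17.43) = 23.53
Eq. 4: 1.2(17.43) + 1.75(20.10) + 0.3(23.46) = 63.13
Eq. 5: 1.25(17.43) + 1.75(23.46) + 0.2(20.10) = 66.86
Eq. 6: 1.4(17.43) + 1.3(8.68) + 0.5(14.37) = 42.87
The largest value is 66.86 kN/m from combination 5.

Combination 5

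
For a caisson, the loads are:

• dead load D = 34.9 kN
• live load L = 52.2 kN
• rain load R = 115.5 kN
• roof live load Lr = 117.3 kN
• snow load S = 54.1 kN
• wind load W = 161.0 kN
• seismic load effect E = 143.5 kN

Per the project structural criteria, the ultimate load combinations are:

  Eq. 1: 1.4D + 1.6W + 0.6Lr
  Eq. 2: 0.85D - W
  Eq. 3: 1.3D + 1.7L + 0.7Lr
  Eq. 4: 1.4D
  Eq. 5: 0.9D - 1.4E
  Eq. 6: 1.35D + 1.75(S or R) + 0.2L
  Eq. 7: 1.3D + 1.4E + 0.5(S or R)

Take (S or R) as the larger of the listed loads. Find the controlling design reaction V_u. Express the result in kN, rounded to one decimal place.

376.8 kN

(S or R) → R = 115.5 kN.
Eq. 1: 1.4(34.9) + 1.6(161.0) + 0.6(117.3) = 376.8
Eq. 2: 0.85(34.9) - 1.0(161.0) = 29.7 - 161.0 = -131.3
Eq. 3: 1.3(34.9) + 1.7(52.2) + 0.7(117.3) = 45.4 + 88.7 + 82.1 = 216.2
Eq. 4: 1.4(34.9) = 48.9
Eq. 5: 0.9(34.9) - 1.4(143.5) = 31.4 - 200.9 = -169.5
Eq. 6: 1.35(34.9) + 1.75(115.5) + 0.2(52.2) = 259.7
Eq. 7: 1.3(34.9) + 1.4(143.5) + 0.5(115.5) = 304.0
Combination 1 governs: V_u = 376.8 kN.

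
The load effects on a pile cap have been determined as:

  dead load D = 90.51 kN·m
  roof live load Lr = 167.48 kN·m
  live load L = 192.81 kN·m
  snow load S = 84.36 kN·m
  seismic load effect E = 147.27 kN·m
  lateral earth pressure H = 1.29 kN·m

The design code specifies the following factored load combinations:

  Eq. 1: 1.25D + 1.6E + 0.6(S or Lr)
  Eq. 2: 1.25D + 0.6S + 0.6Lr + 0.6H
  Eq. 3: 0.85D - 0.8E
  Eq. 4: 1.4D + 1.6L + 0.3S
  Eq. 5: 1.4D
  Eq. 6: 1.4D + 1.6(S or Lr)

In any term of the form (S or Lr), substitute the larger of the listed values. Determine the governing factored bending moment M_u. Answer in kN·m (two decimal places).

460.52 kN·m

(S or Lr) → Lr = 167.48 kN·m.
Eq. 1: 1.25(90.51) + 1.6(147.27) + 0.6(167.48) = 113.14 + 235.63 + 100.49 = 449.26
Eq. 2: 1.25(90.51) + 0.6(84.36) + 0.6(167.48) + 0.6(1.29) = 113.14 + 50.62 + 100.49 + 0.77 = 265.02
Eq. 3: 0.85(90.51) - 0.8(147.27) = -40.88
Eq. 4: 1.4(90.51) + 1.6(192.81) + 0.3(84.36) = 126.71 + 308.50 + 25.31 = 460.52
Eq. 5: 1.4(90.51) = 126.71
Eq. 6: 1.4(90.51) + 1.6(167.48) = 126.71 + 267.97 = 394.68
Combination 4 governs: M_u = 460.52 kN·m.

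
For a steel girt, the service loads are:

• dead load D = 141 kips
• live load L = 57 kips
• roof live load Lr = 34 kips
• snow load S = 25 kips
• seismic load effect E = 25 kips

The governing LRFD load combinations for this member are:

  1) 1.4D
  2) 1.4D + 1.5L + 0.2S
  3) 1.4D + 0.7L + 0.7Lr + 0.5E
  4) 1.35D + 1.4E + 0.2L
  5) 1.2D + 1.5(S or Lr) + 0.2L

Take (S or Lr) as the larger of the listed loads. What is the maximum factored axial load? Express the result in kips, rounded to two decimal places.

(S or Lr) → Lr = 34 kips.
1) 1.4(141) = 197.40
2) 1.4(141) + 1.5(57) + 0.2(25) = 287.90
3) 1.4(141) + 0.7(57) + 0.7(34) + 0.5(25) = 273.60
4) 1.35(141) + 1.4(25) + 0.2(57) = 236.75
5) 1.2(141) + 1.5(34) + 0.2(57) = 231.60
Maximum is from combination 2.

287.90 kips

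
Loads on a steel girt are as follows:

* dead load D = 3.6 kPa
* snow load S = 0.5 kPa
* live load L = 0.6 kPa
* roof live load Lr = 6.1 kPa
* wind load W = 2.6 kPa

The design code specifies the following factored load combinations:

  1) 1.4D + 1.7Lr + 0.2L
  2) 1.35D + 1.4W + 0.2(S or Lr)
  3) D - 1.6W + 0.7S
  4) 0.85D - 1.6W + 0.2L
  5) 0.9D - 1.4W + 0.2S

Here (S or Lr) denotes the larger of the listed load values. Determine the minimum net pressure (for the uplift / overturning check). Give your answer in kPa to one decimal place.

-1.0 kPa

(S or Lr) → Lr = 6.1 kPa.
1) 1.4(3.6) + 1.7(6.1) + 0.2(0.6) = 5.0 + 10.4 + 0.1 = 15.5
2) 1.35(3.6) + 1.4(2.6) + 0.2(6.1) = 4.9 + 3.6 + 1.2 = 9.7
3) 1.0(3.6) - 1.6(2.6) + 0.7(0.5) = 3.6 - 4.2 + 0.4 = -0.2
4) 0.85(3.6) - 1.6(2.6) + 0.2(0.6) = 3.1 - 4.2 + 0.1 = -1.0
5) 0.9(3.6) - 1.4(2.6) + 0.2(0.5) = 3.2 - 3.6 + 0.1 = -0.3
Combination 4 gives the minimum: -1.0 kPa.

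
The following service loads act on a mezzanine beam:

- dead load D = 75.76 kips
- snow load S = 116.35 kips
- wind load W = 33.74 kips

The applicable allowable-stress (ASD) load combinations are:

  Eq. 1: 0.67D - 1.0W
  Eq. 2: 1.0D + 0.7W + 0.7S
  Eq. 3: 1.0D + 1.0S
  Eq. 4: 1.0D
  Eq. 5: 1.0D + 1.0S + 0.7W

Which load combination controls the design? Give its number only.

Eq. 1: 0.67(75.76) - 1.0(33.74) = 50.76 - 33.74 = 17.02
Eq. 2: 1.0(75.76) + 0.7(33.74) + 0.7(116.35) = 180.82
Eq. 3: 1.0(75.76) + 1.0(116.35) = 75.76 + 116.35 = 192.11
Eq. 4: 1.0(75.76) = 75.76
Eq. 5: 1.0(75.76) + 1.0(116.35) + 0.7(33.74) = 75.76 + 116.35 + 23.62 = 215.73
The largest value is 215.73 kips from combination 5.

Combination 5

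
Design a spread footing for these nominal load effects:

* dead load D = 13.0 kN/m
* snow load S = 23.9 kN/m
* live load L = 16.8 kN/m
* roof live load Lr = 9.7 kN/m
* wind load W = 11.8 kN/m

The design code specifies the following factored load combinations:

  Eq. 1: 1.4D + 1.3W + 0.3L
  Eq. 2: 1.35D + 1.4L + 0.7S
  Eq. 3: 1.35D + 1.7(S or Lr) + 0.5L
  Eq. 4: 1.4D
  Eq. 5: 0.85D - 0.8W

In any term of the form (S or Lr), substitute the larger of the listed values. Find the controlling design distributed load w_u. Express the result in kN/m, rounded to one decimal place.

(S or Lr) → S = 23.9 kN/m.
Eq. 1: 1.4(13.0) + 1.3(11.8) + 0.3(16.8) = 38.6
Eq. 2: 1.35(13.0) + 1.4(16.8) + 0.7(23.9) = 17.6 + 23.5 + 16.7 = 57.8
Eq. 3: 1.35(13.0) + 1.7(23.9) + 0.5(16.8) = 17.6 + 40.6 + 8.4 = 66.6
Eq. 4: 1.4(13.0) = 18.2
Eq. 5: 0.85(13.0) - 0.8(11.8) = 1.6
The controlling combination is 3, giving 66.6 kN/m.

66.6 kN/m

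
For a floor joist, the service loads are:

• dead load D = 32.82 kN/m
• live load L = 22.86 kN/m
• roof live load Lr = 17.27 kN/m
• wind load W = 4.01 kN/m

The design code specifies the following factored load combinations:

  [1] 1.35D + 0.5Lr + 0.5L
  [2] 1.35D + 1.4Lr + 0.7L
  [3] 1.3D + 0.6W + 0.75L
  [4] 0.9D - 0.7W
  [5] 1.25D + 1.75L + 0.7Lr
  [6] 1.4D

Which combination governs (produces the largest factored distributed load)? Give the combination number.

[1] 1.35(32.82) + 0.5(17.27) + 0.5(22.86) = 64.37
[2] 1.35(32.82) + 1.4(17.27) + 0.7(22.86) = 44.31 + 24.18 + 16.00 = 84.49
[3] 1.3(32.82) + 0.6(4.01) + 0.75(22.86) = 62.22
[4] 0.9(32.82) - 0.7(4.01) = 29.54 - 2.81 = 26.73
[5] 1.25(32.82) + 1.75(22.86) + 0.7(17.27) = 93.12
[6] 1.4(32.82) = 45.95
The largest value is 93.12 kN/m from combination 5.

Combination 5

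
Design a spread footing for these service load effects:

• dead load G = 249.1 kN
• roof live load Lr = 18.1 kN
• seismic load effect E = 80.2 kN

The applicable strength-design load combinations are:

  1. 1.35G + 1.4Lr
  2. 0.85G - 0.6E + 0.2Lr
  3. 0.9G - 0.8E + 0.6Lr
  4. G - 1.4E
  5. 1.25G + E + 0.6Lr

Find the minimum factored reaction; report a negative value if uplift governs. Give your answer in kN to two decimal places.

136.82 kN

1. 1.35(249.1) + 1.4(18.1) = 336.29 + 25.34 = 361.63
2. 0.85(249.1) - 0.6(80.2) + 0.2(18.1) = 211.74 - 48.12 + 3.62 = 167.24
3. 0.9(249.1) - 0.8(80.2) + 0.6(18.1) = 224.19 - 64.16 + 10.86 = 170.89
4. 1.0(249.1) - 1.4(80.2) = 249.10 - 112.28 = 136.82
5. 1.25(249.1) + 1.0(80.2) + 0.6(18.1) = 311.38 + 80.20 + 10.86 = 402.44
Combination 4 gives the minimum: 136.82 kN.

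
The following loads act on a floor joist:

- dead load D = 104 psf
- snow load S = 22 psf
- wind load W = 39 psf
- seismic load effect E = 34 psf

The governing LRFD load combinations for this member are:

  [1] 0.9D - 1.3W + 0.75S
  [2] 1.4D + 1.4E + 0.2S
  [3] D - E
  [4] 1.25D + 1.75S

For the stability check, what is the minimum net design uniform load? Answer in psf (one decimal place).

59.4 psf

[1] 0.9(104) - 1.3(39) + 0.75(22) = 93.6 - 50.7 + 16.5 = 59.4
[2] 1.4(104) + 1.4(34) + 0.2(22) = 145.6 + 47.6 + 4.4 = 197.6
[3] 1.0(104) - 1.0(34) = 104.0 - 34.0 = 70.0
[4] 1.25(104) + 1.75(22) = 130.0 + 38.5 = 168.5
Combination 1 gives the minimum: 59.4 psf.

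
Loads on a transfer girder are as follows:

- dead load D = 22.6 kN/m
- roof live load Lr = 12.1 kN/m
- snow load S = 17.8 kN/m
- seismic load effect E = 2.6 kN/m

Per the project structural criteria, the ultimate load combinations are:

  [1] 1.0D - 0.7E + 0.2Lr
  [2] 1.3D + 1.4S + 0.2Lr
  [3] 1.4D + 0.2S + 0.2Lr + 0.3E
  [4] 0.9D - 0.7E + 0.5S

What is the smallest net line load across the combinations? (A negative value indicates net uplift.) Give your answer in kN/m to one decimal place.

23.2 kN/m

[1] 1.0(22.6) - 0.7(2.6) + 0.2(12.1) = 22.6 - 1.8 + 2.4 = 23.2
[2] 1.3(22.6) + 1.4(17.8) + 0.2(12.1) = 29.4 + 24.9 + 2.4 = 56.7
[3] 1.4(22.6) + 0.2(17.8) + 0.2(12.1) + 0.3(2.6) = 31.6 + 3.6 + 2.4 + 0.8 = 38.4
[4] 0.9(22.6) - 0.7(2.6) + 0.5(17.8) = 20.3 - 1.8 + 8.9 = 27.4
Combination 1 gives the minimum: 23.2 kN/m.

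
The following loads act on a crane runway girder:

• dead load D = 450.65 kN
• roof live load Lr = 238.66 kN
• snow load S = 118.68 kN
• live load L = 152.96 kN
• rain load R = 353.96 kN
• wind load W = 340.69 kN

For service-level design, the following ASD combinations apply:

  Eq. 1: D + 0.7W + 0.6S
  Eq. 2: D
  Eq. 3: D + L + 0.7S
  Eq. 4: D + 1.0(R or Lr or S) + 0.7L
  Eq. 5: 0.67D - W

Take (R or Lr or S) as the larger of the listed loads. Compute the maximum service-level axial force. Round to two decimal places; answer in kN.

(R or Lr or S) → R = 353.96 kN.
Eq. 1: 1.0(450.65) + 0.7(340.69) + 0.6(118.68) = 450.65 + 238.48 + 71.21 = 760.34
Eq. 2: 1.0(450.65) = 450.65
Eq. 3: 1.0(450.65) + 1.0(152.96) + 0.7(118.68) = 450.65 + 152.96 + 83.08 = 686.69
Eq. 4: 1.0(450.65) + 1.0(353.96) + 0.7(152.96) = 450.65 + 353.96 + 107.07 = 911.68
Eq. 5: 0.67(450.65) - 1.0(340.69) = 301.94 - 340.69 = -38.75
The controlling combination is 4, giving 911.68 kN.

911.68 kN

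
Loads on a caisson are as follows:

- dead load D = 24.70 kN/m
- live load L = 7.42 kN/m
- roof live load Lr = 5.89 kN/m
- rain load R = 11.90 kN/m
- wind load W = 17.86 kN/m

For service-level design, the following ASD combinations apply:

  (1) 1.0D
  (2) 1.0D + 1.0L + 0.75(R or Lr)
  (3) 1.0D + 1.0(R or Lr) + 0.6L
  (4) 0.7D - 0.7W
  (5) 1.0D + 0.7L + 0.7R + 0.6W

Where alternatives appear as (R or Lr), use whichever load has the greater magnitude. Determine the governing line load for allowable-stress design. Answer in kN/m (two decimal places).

48.94 kN/m

(R or Lr) → R = 11.90 kN/m.
(1) 1.0(24.70) = 24.70
(2) 1.0(24.70) + 1.0(7.42) + 0.75(11.90) = 41.05
(3) 1.0(24.70) + 1.0(11.90) + 0.6(7.42) = 41.05
(4) 0.7(24.70) - 0.7(17.86) = 4.79
(5) 1.0(24.70) + 0.7(7.42) + 0.7(11.90) + 0.6(17.86) = 48.94
Maximum is from combination 5.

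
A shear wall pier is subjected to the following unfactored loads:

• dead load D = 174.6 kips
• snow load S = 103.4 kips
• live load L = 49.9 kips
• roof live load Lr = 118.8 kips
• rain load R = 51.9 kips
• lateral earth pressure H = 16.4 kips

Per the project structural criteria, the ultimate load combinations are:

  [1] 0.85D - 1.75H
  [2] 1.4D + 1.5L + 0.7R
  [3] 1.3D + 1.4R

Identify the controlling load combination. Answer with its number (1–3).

Combination 2

[1] 0.85(174.6) - 1.75(16.4) = 119.7
[2] 1.4(174.6) + 1.5(49.9) + 0.7(51.9) = 355.6
[3] 1.3(174.6) + 1.4(51.9) = 299.6
The largest value is 355.6 kips from combination 2.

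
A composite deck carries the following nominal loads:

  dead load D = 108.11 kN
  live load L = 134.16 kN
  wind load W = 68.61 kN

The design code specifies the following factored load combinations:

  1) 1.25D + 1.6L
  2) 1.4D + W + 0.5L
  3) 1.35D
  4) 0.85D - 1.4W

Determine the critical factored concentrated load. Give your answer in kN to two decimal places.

1) 1.25(108.11) + 1.6(134.16) = 349.79
2) 1.4(108.11) + 1.0(68.61) + 0.5(134.16) = 151.35 + 68.61 + 67.08 = 287.04
3) 1.35(108.11) = 145.95
4) 0.85(108.11) - 1.4(68.61) = 91.89 - 96.05 = -4.16
The controlling combination is 1, giving 349.79 kN.

349.79 kN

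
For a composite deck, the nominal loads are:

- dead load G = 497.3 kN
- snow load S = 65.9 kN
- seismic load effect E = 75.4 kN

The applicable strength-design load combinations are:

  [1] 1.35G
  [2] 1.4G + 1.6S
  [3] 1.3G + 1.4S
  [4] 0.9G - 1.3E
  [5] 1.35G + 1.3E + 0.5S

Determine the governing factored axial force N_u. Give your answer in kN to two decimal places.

802.33 kN

[1] 1.35(497.3) = 671.36
[2] 1.4(497.3) + 1.6(65.9) = 801.66
[3] 1.3(497.3) + 1.4(65.9) = 738.75
[4] 0.9(497.3) - 1.3(75.4) = 349.55
[5] 1.35(497.3) + 1.3(75.4) + 0.5(65.9) = 802.33
Maximum is from combination 5.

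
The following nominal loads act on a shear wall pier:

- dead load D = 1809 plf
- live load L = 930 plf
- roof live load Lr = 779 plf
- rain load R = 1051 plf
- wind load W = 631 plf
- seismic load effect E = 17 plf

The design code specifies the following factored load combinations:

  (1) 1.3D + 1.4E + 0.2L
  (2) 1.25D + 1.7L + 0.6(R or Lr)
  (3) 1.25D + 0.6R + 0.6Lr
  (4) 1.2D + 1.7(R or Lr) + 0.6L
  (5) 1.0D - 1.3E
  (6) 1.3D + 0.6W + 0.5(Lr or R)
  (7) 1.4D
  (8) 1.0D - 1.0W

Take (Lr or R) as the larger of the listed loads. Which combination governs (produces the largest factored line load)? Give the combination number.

(R or Lr) → R = 1051 plf; (Lr or R) → R = 1051 plf.
(1) 1.3(1809) + 1.4(17) + 0.2(930) = 2351.7 + 23.8 + 186.0 = 2561.5
(2) 1.25(1809) + 1.7(930) + 0.6(1051) = 2261.3 + 1581.0 + 630.6 = 4472.9
(3) 1.25(1809) + 0.6(1051) + 0.6(779) = 2261.3 + 630.6 + 467.4 = 3359.3
(4) 1.2(1809) + 1.7(1051) + 0.6(930) = 2170.8 + 1786.7 + 558.0 = 4515.5
(5) 1.0(1809) - 1.3(17) = 1809.0 - 22.1 = 1786.9
(6) 1.3(1809) + 0.6(631) + 0.5(1051) = 2351.7 + 378.6 + 525.5 = 3255.8
(7) 1.4(1809) = 2532.6
(8) 1.0(1809) - 1.0(631) = 1809.0 - 631.0 = 1178.0
The largest value is 4515.5 plf from combination 4.

Combination 4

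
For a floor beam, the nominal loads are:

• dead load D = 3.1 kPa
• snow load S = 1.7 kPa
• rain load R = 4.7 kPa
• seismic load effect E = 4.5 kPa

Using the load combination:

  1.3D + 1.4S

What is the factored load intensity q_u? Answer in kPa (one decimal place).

1.3(3.1) + 1.4(1.7) = 4.0 + 2.4 = 6.4
q_u = 6.4 kPa.

6.4 kPa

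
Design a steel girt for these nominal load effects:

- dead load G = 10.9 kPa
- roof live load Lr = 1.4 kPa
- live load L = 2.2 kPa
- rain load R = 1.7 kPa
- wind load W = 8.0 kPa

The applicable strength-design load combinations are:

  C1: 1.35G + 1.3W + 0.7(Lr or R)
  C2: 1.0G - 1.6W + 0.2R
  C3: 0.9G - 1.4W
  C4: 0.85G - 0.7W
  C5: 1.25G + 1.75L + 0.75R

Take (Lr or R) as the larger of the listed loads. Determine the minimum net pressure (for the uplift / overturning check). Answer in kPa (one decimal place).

(Lr or R) → R = 1.7 kPa.
C1: 1.35(10.9) + 1.3(8.0) + 0.7(1.7) = 14.7 + 10.4 + 1.2 = 26.3
C2: 1.0(10.9) - 1.6(8.0) + 0.2(1.7) = 10.9 - 12.8 + 0.3 = -1.6
C3: 0.9(10.9) - 1.4(8.0) = 9.8 - 11.2 = -1.4
C4: 0.85(10.9) - 0.7(8.0) = 9.3 - 5.6 = 3.7
C5: 1.25(10.9) + 1.75(2.2) + 0.75(1.7) = 13.6 + 3.9 + 1.3 = 18.8
Combination 2 gives the minimum: -1.6 kPa.

-1.6 kPa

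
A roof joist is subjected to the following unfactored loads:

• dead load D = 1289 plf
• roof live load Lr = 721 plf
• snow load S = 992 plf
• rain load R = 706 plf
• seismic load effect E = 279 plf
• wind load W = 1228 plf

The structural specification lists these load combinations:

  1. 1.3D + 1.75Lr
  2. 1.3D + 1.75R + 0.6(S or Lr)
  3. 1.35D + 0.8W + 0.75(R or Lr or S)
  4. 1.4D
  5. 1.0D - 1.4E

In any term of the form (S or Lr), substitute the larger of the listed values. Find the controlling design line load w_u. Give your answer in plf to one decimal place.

(S or Lr) → S = 992 plf; (R or Lr or S) → S = 992 plf.
1. 1.3(1289) + 1.75(721) = 2937.5
2. 1.3(1289) + 1.75(706) + 0.6(992) = 3506.4
3. 1.35(1289) + 0.8(1228) + 0.75(992) = 3466.6
4. 1.4(1289) = 1804.6
5. 1.0(1289) - 1.4(279) = 898.4
Combination 2 governs: w_u = 3506.4 plf.

3506.4 plf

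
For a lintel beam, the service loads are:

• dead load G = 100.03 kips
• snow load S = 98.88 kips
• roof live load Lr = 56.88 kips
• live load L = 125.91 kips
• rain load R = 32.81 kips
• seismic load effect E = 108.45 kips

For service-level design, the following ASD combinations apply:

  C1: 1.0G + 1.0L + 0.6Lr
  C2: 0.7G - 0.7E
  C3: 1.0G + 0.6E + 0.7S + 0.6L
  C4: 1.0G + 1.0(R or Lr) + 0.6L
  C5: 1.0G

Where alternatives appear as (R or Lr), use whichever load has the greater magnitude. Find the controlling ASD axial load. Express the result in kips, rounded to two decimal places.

(R or Lr) → Lr = 56.88 kips.
C1: 1.0(100.03) + 1.0(125.91) + 0.6(56.88) = 100.03 + 125.91 + 34.13 = 260.07
C2: 0.7(100.03) - 0.7(108.45) = -5.89
C3: 1.0(100.03) + 0.6(108.45) + 0.7(98.88) + 0.6(125.91) = 309.86
C4: 1.0(100.03) + 1.0(56.88) + 0.6(125.91) = 100.03 + 56.88 + 75.55 = 232.46
C5: 1.0(100.03) = 100.03
Combination 3 governs: P = 309.86 kips.

309.86 kips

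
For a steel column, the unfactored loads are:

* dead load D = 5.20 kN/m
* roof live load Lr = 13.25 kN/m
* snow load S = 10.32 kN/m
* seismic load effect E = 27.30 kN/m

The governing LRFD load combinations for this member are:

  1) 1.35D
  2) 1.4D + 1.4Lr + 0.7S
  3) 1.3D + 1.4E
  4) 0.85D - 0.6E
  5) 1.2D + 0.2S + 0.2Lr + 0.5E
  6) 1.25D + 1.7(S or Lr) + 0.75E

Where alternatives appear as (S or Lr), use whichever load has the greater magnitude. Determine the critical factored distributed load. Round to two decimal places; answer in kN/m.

(S or Lr) → Lr = 13.25 kN/m.
1) 1.35(5.20) = 7.02
2) 1.4(5.20) + 1.4(13.25) + 0.7(10.32) = 33.05
3) 1.3(5.20) + 1.4(27.30) = 44.98
4) 0.85(5.20) - 0.6(27.30) = -11.96
5) 1.2(5.20) + 0.2(10.32) + 0.2(13.25) + 0.5(27.30) = 24.60
6) 1.25(5.20) + 1.7(13.25) + 0.75(27.30) = 49.50
The controlling combination is 6, giving 49.50 kN/m.

49.50 kN/m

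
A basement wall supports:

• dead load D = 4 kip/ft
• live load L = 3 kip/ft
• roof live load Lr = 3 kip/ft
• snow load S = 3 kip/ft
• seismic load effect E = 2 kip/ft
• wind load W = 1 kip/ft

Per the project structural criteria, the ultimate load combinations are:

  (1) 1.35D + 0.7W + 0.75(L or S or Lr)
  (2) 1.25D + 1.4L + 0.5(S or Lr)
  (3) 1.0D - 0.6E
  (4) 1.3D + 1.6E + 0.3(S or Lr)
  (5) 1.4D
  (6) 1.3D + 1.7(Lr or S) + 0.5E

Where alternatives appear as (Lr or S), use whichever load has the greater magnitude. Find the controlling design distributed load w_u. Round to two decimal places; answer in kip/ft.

(L or S or Lr) → L = 3 kip/ft; (S or Lr) → S = 3 kip/ft; (Lr or S) → Lr = 3 kip/ft.
(1) 1.35(4) + 0.7(1) + 0.75(3) = 8.35
(2) 1.25(4) + 1.4(3) + 0.5(3) = 10.70
(3) 1.0(4) - 0.6(2) = 2.80
(4) 1.3(4) + 1.6(2) + 0.3(3) = 9.30
(5) 1.4(4) = 5.60
(6) 1.3(4) + 1.7(3) + 0.5(2) = 11.30
Maximum is from combination 6.

11.30 kip/ft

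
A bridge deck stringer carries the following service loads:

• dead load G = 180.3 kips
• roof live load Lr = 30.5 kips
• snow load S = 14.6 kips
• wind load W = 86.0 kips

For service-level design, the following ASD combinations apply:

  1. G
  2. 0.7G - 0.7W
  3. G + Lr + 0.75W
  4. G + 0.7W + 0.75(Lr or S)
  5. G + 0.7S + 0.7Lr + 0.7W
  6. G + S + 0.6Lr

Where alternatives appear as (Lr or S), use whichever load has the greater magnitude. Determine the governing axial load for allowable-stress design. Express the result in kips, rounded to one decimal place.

(Lr or S) → Lr = 30.5 kips.
1. 1.0(180.3) = 180.3
2. 0.7(180.3) - 0.7(86.0) = 126.2 - 60.2 = 66.0
3. 1.0(180.3) + 1.0(30.5) + 0.75(86.0) = 180.3 + 30.5 + 64.5 = 275.3
4. 1.0(180.3) + 0.7(86.0) + 0.75(30.5) = 180.3 + 60.2 + 22.9 = 263.4
5. 1.0(180.3) + 0.7(14.6) + 0.7(30.5) + 0.7(86.0) = 180.3 + 10.2 + 21.4 + 60.2 = 272.1
6. 1.0(180.3) + 1.0(14.6) + 0.6(30.5) = 180.3 + 14.6 + 18.3 = 213.2
Combination 3 governs: P = 275.3 kips.

275.3 kips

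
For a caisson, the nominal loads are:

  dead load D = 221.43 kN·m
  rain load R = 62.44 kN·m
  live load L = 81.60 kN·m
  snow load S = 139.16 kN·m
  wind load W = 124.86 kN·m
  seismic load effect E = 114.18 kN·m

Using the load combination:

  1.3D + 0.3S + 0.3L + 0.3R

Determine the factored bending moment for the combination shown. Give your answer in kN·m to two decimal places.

1.3(221.43) + 0.3(139.16) + 0.3(81.60) + 0.3(62.44) = 287.86 + 41.75 + 24.48 + 18.73 = 372.82
M_u = 372.82 kN·m.

372.82 kN·m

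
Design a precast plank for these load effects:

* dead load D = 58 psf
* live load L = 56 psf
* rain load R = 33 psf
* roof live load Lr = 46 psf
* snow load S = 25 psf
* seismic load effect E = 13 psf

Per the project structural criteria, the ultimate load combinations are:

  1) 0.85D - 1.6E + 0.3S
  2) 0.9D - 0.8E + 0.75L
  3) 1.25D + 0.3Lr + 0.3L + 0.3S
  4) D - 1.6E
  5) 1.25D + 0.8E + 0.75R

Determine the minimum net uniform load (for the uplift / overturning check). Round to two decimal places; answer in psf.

1) 0.85(58) - 1.6(13) + 0.3(25) = 49.30 - 20.80 + 7.50 = 36.00
2) 0.9(58) - 0.8(13) + 0.75(56) = 52.20 - 10.40 + 42.00 = 83.80
3) 1.25(58) + 0.3(46) + 0.3(56) + 0.3(25) = 72.50 + 13.80 + 16.80 + 7.50 = 110.60
4) 1.0(58) - 1.6(13) = 58.00 - 20.80 = 37.20
5) 1.25(58) + 0.8(13) + 0.75(33) = 72.50 + 10.40 + 24.75 = 107.65
Combination 1 gives the minimum: 36.00 psf.

36.00 psf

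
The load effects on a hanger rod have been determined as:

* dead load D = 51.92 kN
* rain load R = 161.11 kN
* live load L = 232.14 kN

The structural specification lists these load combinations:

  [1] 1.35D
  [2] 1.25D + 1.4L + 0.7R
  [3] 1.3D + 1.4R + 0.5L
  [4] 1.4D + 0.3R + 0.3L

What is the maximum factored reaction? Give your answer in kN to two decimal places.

502.67 kN

[1] 1.35(51.92) = 70.09
[2] 1.25(51.92) + 1.4(232.14) + 0.7(161.11) = 502.67
[3] 1.3(51.92) + 1.4(161.11) + 0.5(232.14) = 409.12
[4] 1.4(51.92) + 0.3(161.11) + 0.3(232.14) = 190.66
Maximum is from combination 2.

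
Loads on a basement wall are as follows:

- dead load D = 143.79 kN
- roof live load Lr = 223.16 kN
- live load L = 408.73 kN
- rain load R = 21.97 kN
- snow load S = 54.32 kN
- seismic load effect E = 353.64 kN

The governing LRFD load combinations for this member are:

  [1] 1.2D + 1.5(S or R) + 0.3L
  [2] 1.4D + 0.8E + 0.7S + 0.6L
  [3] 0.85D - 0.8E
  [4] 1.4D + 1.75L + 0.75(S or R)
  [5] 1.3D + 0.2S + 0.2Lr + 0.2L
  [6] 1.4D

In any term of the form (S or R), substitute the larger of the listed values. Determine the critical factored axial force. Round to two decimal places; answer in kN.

(S or R) → S = 54.32 kN.
[1] 1.2(143.79) + 1.5(54.32) + 0.3(408.73) = 172.55 + 81.48 + 122.62 = 376.65
[2] 1.4(143.79) + 0.8(353.64) + 0.7(54.32) + 0.6(408.73) = 201.31 + 282.91 + 38.02 + 245.24 = 767.48
[3] 0.85(143.79) - 0.8(353.64) = 122.22 - 282.91 = -160.69
[4] 1.4(143.79) + 1.75(408.73) + 0.75(54.32) = 957.32
[5] 1.3(143.79) + 0.2(54.32) + 0.2(223.16) + 0.2(408.73) = 186.93 + 10.86 + 44.63 + 81.75 = 324.17
[6] 1.4(143.79) = 201.31
Combination 4 governs: N_u = 957.32 kN.

957.32 kN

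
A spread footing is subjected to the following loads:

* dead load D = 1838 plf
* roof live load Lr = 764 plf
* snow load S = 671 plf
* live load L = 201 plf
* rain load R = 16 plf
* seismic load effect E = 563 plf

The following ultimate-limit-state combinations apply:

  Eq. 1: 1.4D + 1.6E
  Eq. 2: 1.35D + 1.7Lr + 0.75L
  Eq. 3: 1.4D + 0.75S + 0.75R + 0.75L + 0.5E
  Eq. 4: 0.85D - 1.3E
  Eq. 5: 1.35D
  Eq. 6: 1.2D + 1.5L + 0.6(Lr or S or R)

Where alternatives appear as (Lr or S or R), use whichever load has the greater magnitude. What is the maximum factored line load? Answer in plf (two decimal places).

3930.85 plf

(Lr or S or R) → Lr = 764 plf.
Eq. 1: 1.4(1838) + 1.6(563) = 2573.20 + 900.80 = 3474.00
Eq. 2: 1.35(1838) + 1.7(764) + 0.75(201) = 2481.30 + 1298.80 + 150.75 = 3930.85
Eq. 3: 1.4(1838) + 0.75(671) + 0.75(16) + 0.75(201) + 0.5(563) = 2573.20 + 503.25 + 12.00 + 150.75 + 281.50 = 3520.70
Eq. 4: 0.85(1838) - 1.3(563) = 1562.30 - 731.90 = 830.40
Eq. 5: 1.35(1838) = 2481.30
Eq. 6: 1.2(1838) + 1.5(201) + 0.6(764) = 2205.60 + 301.50 + 458.40 = 2965.50
The controlling combination is 2, giving 3930.85 plf.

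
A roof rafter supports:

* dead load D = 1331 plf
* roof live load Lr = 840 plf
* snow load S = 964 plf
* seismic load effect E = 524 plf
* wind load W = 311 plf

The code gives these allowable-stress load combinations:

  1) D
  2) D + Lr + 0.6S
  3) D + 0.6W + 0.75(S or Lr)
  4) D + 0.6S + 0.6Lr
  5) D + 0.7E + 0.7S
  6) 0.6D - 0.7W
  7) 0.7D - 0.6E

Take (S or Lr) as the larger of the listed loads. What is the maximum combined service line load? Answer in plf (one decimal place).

2749.4 plf

(S or Lr) → S = 964 plf.
1) 1.0(1331) = 1331.0
2) 1.0(1331) + 1.0(840) + 0.6(964) = 1331.0 + 840.0 + 578.4 = 2749.4
3) 1.0(1331) + 0.6(311) + 0.75(964) = 1331.0 + 186.6 + 723.0 = 2240.6
4) 1.0(1331) + 0.6(964) + 0.6(840) = 1331.0 + 578.4 + 504.0 = 2413.4
5) 1.0(1331) + 0.7(524) + 0.7(964) = 1331.0 + 366.8 + 674.8 = 2372.6
6) 0.6(1331) - 0.7(311) = 798.6 - 217.7 = 580.9
7) 0.7(1331) - 0.6(524) = 931.7 - 314.4 = 617.3
Combination 2 governs: w = 2749.4 plf.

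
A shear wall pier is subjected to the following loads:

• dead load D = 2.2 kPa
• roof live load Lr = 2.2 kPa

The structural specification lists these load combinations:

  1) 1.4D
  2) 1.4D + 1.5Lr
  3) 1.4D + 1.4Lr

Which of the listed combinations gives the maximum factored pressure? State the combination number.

1) 1.4(2.2) = 3.08
2) 1.4(2.2) + 1.5(2.2) = 6.38
3) 1.4(2.2) + 1.4(2.2) = 6.16
The largest value is 6.38 kPa from combination 2.

Combination 2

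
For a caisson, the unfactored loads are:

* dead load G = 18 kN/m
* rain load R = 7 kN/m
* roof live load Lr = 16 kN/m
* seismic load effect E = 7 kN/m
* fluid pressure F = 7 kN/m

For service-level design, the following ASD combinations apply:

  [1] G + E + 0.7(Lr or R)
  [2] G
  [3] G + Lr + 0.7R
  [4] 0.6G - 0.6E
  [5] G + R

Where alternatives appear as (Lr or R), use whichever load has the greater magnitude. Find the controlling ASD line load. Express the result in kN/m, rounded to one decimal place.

38.9 kN/m

(Lr or R) → Lr = 16 kN/m.
[1] 1.0(18) + 1.0(7) + 0.7(16) = 36.2
[2] 1.0(18) = 18.0
[3] 1.0(18) + 1.0(16) + 0.7(7) = 38.9
[4] 0.6(18) - 0.6(7) = 6.6
[5] 1.0(18) + 1.0(7) = 25.0
The controlling combination is 3, giving 38.9 kN/m.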